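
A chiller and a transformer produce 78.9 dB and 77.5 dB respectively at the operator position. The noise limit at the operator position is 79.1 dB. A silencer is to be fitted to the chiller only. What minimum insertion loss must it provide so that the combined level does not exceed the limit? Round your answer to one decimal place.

4.9 dB

The untreated sources together contribute 10^(77.5/10) = 5.623e+07, i.e. 77.50 dB.
The limit corresponds to 10^(79.1/10) = 8.128e+07; subtracting the fixed part leaves 2.505e+07 for the chiller, i.e. 73.99 dB.
Required insertion loss = 78.9 − 73.99 = 4.91 dB.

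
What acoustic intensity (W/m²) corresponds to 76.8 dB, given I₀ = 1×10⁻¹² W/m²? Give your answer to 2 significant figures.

4.8e-05 W/m²

I/I₀ = 10^(76.8/10) = 4.786e+07, so I = 4.786e+07 × 10⁻¹² W/m².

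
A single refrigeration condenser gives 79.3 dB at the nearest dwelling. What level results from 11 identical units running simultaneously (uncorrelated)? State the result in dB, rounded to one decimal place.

N identical incoherent sources raise the level by 10·log₁₀ N.
L_total = 79.3 + 10·log₁₀(11) = 79.3 + 10.414 = 89.71 dB.

89.7 dB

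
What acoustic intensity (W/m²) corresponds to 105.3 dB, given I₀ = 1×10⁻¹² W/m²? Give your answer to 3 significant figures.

L = 10·log₁₀(I/I₀) ⇒ I = I₀·10^(L/10) = 10⁻¹² × 10^10.53.

0.0339 W/m²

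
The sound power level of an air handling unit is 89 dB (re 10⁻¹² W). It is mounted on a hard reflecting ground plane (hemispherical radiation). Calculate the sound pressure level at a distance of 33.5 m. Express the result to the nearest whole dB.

L_p = L_w − 10·log₁₀(2π·r²) with r = 33.5 m.
2π·r² = 7051 m², 10·log₁₀ of that is 38.483 dB.
L_p = 89 − 38.483 = 50.52 dB.

51 dB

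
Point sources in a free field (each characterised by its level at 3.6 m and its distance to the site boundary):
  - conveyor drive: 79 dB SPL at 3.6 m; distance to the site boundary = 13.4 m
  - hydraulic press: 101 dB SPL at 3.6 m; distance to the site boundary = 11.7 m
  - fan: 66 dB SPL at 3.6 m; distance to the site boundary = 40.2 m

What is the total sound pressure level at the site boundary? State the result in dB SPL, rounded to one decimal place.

Apply inverse-square spreading to bring every level to the receiver, then sum 10^(L/10).
conveyor drive: 79 − 20·log₁₀(13.4/3.6) = 79 − 11.42 = 67.58 dB SPL.
hydraulic press: 101 − 20·log₁₀(11.7/3.6) = 101 − 10.24 = 90.76 dB SPL.
fan: 66 − 20·log₁₀(40.2/3.6) = 66 − 20.96 = 45.04 dB SPL.
Σ 10^(L/10) = 1.198e+09 → L_total = 10·log₁₀(1.198e+09) = 90.78 dB SPL.

90.8 dB SPL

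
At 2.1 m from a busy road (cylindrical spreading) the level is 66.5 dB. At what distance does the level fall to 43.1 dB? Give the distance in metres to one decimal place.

The 23.4 dB drop corresponds to a distance ratio of 10^(23.4/10) for a line source.
r₂ = 2.1·10^((66.5−43.1)/10) = 2.1·10^(23.4/10) = 459.43 m.

459.4 m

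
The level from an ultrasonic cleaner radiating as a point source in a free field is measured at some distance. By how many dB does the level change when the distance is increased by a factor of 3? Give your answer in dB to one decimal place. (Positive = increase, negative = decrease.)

-9.5 dB

Point-source spreading: ΔL = −20·log₁₀(r₂/r₁).
ΔL = −20·log₁₀(3) = -9.54 dB.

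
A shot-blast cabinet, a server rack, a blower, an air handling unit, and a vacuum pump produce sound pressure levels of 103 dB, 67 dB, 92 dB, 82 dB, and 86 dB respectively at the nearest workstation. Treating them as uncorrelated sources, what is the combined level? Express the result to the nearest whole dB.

103 dB

Incoherent sources combine by intensity addition: L_total = 10·log₁₀(Σ 10^(L_i/10)).
Σ 10^(L/10) = 10^(103/10) + 10^(67/10) + 10^(92/10) + 10^(82/10) + 10^(86/10) = 2.210e+10.
L_total = 10·log₁₀(2.210e+10) = 103.44 dB.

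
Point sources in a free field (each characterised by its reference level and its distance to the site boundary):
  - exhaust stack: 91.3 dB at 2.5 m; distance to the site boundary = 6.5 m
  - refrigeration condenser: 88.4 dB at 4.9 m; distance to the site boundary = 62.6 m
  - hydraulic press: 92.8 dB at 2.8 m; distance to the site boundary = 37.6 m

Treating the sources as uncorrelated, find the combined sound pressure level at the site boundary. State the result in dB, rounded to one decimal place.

83.3 dB

Propagate each source to the receiver with L = L_ref − 20·log₁₀(r/r_ref), then add intensities.
exhaust stack: 91.3 − 20·log₁₀(6.5/2.5) = 91.3 − 8.30 = 83.00 dB.
refrigeration condenser: 88.4 − 20·log₁₀(62.6/4.9) = 88.4 − 22.13 = 66.27 dB.
hydraulic press: 92.8 − 20·log₁₀(37.6/2.8) = 92.8 − 22.56 = 70.24 dB.
Σ 10^(L/10) = 2.144e+08 → L_total = 10·log₁₀(2.144e+08) = 83.31 dB.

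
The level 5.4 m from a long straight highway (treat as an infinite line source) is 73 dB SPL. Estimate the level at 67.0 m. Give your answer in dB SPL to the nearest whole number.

For a line source, L₂ = L₁ − 10·log₁₀(r₂/r₁).
L₂ = 73 − 10·log₁₀(67.0/5.4) = 73 − 10.937 = 62.06 dB SPL.

62 dB SPL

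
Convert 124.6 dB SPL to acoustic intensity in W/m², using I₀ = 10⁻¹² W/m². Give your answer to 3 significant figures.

2.88 W/m²

I/I₀ = 10^(124.6/10) = 2.884e+12, so I = 2.884e+12 × 10⁻¹² W/m².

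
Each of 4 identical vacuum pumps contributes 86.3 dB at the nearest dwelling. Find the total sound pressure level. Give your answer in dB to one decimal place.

92.3 dB

With 4 equal, uncorrelated contributions the intensity is 4× that of one unit, giving a rise of 10·log₁₀ 4.
L_total = 86.3 + 10·log₁₀(4) = 86.3 + 6.021 = 92.32 dB.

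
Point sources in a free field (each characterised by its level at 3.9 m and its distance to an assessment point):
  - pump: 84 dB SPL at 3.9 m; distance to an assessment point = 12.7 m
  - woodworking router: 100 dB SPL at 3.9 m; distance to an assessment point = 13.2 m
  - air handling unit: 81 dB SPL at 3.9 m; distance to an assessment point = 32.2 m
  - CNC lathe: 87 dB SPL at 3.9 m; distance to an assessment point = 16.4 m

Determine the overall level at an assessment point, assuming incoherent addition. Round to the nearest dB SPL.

90 dB SPL

Apply inverse-square spreading to bring every level to the receiver, then sum 10^(L/10).
pump: 84 − 20·log₁₀(12.7/3.9) = 84 − 10.25 = 73.75 dB SPL.
woodworking router: 100 − 20·log₁₀(13.2/3.9) = 100 − 10.59 = 89.41 dB SPL.
air handling unit: 81 − 20·log₁₀(32.2/3.9) = 81 − 18.34 = 62.66 dB SPL.
CNC lathe: 87 − 20·log₁₀(16.4/3.9) = 87 − 12.48 = 74.52 dB SPL.
Σ 10^(L/10) = 9.268e+08 → L_total = 10·log₁₀(9.268e+08) = 89.67 dB SPL.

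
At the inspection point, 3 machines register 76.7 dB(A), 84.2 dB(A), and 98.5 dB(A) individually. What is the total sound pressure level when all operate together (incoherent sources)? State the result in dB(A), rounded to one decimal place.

98.7 dB(A)

Incoherent sources combine by intensity addition: L_total = 10·log₁₀(Σ 10^(L_i/10)).
Σ 10^(L/10) = 10^(76.7/10) + 10^(84.2/10) + 10^(98.5/10) = 7.389e+09.
L_total = 10·log₁₀(7.389e+09) = 98.69 dB(A).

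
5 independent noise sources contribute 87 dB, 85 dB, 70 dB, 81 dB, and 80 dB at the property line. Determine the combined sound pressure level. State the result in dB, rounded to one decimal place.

90.2 dB

Incoherent sources combine by intensity addition: L_total = 10·log₁₀(Σ 10^(L_i/10)).
Σ 10^(L/10) = 10^(87/10) + 10^(85/10) + 10^(70/10) + 10^(81/10) + 10^(80/10) = 1.053e+09.
L_total = 10·log₁₀(1.053e+09) = 90.23 dB.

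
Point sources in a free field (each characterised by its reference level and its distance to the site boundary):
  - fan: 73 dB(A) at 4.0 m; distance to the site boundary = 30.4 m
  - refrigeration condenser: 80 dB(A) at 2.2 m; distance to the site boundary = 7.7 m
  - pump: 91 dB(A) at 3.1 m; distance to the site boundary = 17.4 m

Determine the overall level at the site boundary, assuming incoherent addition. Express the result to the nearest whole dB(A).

Propagate each source to the receiver with L = L_ref − 20·log₁₀(r/r_ref), then add intensities.
fan: 73 − 20·log₁₀(30.4/4.0) = 73 − 17.62 = 55.38 dB(A).
refrigeration condenser: 80 − 20·log₁₀(7.7/2.2) = 80 − 10.88 = 69.12 dB(A).
pump: 91 − 20·log₁₀(17.4/3.1) = 91 − 14.98 = 76.02 dB(A).
Σ 10^(L/10) = 4.847e+07 → L_total = 10·log₁₀(4.847e+07) = 76.85 dB(A).

77 dB(A)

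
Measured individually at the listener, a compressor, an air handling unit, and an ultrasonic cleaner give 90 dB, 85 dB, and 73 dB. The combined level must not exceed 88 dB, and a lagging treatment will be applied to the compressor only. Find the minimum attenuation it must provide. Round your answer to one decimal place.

Fixed contribution from the other sources: Σ 10^(L/10) = 10^(85/10) + 10^(73/10) = 3.362e+08 (85.27 dB).
The limit corresponds to 10^(88/10) = 6.310e+08; subtracting the fixed part leaves 2.948e+08 for the compressor, i.e. 84.69 dB.
So the compressor must be reduced from 90 to 84.69 dB: IL = 5.31 dB.

5.3 dB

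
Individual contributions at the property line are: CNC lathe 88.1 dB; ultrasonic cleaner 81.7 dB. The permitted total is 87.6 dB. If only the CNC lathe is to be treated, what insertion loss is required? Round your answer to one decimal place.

Everything except the CNC lathe sums to 10^(81.7/10) = 1.479e+08 in linear terms, 81.70 dB.
To meet 87.6 dB overall, the treated CNC lathe may contribute at most 10^(87.6/10) − 1.479e+08 = 4.275e+08, i.e. 86.31 dB.
So the CNC lathe must be reduced from 88.1 to 86.31 dB: IL = 1.79 dB.

1.8 dB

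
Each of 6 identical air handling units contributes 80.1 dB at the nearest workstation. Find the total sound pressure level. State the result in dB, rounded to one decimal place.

N identical incoherent sources raise the level by 10·log₁₀ N.
L_total = 80.1 + 10·log₁₀(6) = 80.1 + 7.782 = 87.88 dB.

87.9 dB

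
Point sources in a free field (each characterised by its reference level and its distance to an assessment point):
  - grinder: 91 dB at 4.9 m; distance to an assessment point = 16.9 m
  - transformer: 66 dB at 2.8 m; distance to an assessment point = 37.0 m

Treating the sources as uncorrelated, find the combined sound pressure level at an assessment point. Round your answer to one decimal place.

80.2 dB

Apply inverse-square spreading to bring every level to the receiver, then sum 10^(L/10).
grinder: 91 − 20·log₁₀(16.9/4.9) = 91 − 10.75 = 80.25 dB.
transformer: 66 − 20·log₁₀(37.0/2.8) = 66 − 22.42 = 43.58 dB.
Σ 10^(L/10) = 1.059e+08 → L_total = 10·log₁₀(1.059e+08) = 80.25 dB.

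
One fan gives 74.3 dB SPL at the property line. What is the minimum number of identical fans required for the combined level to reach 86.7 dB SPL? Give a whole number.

Need L₁ + 10·log₁₀ N ≥ 86.7, i.e. log₁₀ N ≥ 1.24.
N ≥ 10^(12.4/10) = 17.378, so N = 18.

18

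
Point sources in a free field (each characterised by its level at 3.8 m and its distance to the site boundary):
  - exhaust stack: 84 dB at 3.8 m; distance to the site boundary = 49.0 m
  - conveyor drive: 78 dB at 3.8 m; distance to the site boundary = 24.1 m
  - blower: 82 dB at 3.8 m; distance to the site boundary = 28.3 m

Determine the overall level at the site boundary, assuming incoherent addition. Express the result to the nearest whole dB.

Propagate each source to the receiver with L = L_ref − 20·log₁₀(r/r_ref), then add intensities.
exhaust stack: 84 − 20·log₁₀(49.0/3.8) = 84 − 22.21 = 61.79 dB.
conveyor drive: 78 − 20·log₁₀(24.1/3.8) = 78 − 16.04 = 61.96 dB.
blower: 82 − 20·log₁₀(28.3/3.8) = 82 − 17.44 = 64.56 dB.
Σ 10^(L/10) = 5.937e+06 → L_total = 10·log₁₀(5.937e+06) = 67.74 dB.

68 dB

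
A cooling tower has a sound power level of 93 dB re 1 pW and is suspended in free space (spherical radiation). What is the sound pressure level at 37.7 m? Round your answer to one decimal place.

50.5 dB

The power spreads over a sphere of area 4π·r², so L_p = L_w − 10·log₁₀(4π·r²).
4π·r² = 1.786e+04 m², 10·log₁₀ of that is 42.519 dB.
L_p = 93 − 42.519 = 50.48 dB.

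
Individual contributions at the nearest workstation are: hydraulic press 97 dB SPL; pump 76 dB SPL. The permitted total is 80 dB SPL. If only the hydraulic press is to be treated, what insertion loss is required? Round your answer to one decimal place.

Everything except the hydraulic press sums to 10^(76/10) = 3.981e+07 in linear terms, 76.00 dB SPL.
The limit corresponds to 10^(80/10) = 1.000e+08; subtracting the fixed part leaves 6.019e+07 for the hydraulic press, i.e. 77.80 dB SPL.
So the hydraulic press must be reduced from 97 to 77.80 dB SPL: IL = 19.20 dB.

19.2 dB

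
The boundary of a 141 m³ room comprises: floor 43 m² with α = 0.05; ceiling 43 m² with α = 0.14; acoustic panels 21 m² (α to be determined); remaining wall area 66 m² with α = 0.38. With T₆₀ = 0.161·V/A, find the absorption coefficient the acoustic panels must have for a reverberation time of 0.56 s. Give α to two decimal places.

0.35

From T₆₀ = 0.161·V/A, the target T₆₀ = 0.56 s needs A = 0.161·141/0.56 = 40.54 m².
Absorption from the other surfaces = 43·0.05 + 43·0.14 + 66·0.38 = 33.25 m², so the acoustic panels must supply 7.29 m² over 21 m².
α = 7.29/21 = 0.347.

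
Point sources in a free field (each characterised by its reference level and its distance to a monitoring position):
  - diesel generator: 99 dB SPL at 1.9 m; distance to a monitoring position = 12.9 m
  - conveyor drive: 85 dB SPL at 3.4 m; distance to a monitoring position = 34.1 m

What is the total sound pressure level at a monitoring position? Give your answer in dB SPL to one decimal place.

82.4 dB SPL

Propagate each source to the receiver with L = L_ref − 20·log₁₀(r/r_ref), then add intensities.
diesel generator: 99 − 20·log₁₀(12.9/1.9) = 99 − 16.64 = 82.36 dB SPL.
conveyor drive: 85 − 20·log₁₀(34.1/3.4) = 85 − 20.03 = 64.97 dB SPL.
Σ 10^(L/10) = 1.755e+08 → L_total = 10·log₁₀(1.755e+08) = 82.44 dB SPL.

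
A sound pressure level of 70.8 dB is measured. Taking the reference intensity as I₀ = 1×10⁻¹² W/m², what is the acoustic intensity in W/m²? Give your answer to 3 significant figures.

L = 10·log₁₀(I/I₀) ⇒ I = I₀·10^(L/10) = 10⁻¹² × 10^7.08.

1.20e-05 W/m²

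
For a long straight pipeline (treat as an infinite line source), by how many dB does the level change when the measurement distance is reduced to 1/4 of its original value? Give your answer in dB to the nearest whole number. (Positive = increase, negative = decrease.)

+6 dB

With cylindrical spreading the level changes by −10·log₁₀(r₂/r₁).
ΔL = −10·log₁₀(0.25) = +6.02 dB.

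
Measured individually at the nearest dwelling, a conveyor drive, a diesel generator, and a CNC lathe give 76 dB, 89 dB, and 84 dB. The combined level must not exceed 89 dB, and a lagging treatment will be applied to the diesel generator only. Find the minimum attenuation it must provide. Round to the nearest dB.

Fixed contribution from the other sources: Σ 10^(L/10) = 10^(76/10) + 10^(84/10) = 2.910e+08 (84.64 dB).
The limit corresponds to 10^(89/10) = 7.943e+08; subtracting the fixed part leaves 5.033e+08 for the diesel generator, i.e. 87.02 dB.
Required insertion loss = 89 − 87.02 = 1.98 dB.

2 dB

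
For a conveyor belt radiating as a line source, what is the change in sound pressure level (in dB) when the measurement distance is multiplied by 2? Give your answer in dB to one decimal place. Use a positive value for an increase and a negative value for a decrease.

Line-source spreading: ΔL = −10·log₁₀(r₂/r₁).
ΔL = −10·log₁₀(2) = -3.01 dB.

-3.0 dB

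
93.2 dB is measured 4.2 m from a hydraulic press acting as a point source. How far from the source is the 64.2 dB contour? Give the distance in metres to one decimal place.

Point-source spreading drops the level by 20·log₁₀(r₂/r₁); inverting, r₂/r₁ = 10^(ΔL/20).
r₂ = 4.2·10^((93.2−64.2)/20) = 4.2·10^(29.0/20) = 118.37 m.

118.4 m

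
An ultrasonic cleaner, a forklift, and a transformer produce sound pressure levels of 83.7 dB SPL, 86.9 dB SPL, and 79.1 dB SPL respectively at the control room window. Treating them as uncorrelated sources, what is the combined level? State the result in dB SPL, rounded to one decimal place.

89.1 dB SPL

For uncorrelated sources the intensities add, so convert each level to linear form, sum, and take 10·log₁₀ of the total.
Σ 10^(L/10) = 10^(83.7/10) + 10^(86.9/10) + 10^(79.1/10) = 8.055e+08.
L_total = 10·log₁₀(8.055e+08) = 89.06 dB SPL.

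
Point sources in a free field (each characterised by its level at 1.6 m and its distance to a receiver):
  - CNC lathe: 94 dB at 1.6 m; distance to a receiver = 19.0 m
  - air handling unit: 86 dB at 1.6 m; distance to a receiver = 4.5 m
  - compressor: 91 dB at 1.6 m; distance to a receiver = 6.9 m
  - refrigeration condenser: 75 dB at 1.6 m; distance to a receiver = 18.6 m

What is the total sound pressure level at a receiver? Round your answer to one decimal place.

81.3 dB

Apply inverse-square spreading to bring every level to the receiver, then sum 10^(L/10).
CNC lathe: 94 − 20·log₁₀(19.0/1.6) = 94 − 21.49 = 72.51 dB.
air handling unit: 86 − 20·log₁₀(4.5/1.6) = 86 − 8.98 = 77.02 dB.
compressor: 91 − 20·log₁₀(6.9/1.6) = 91 − 12.69 = 78.31 dB.
refrigeration condenser: 75 − 20·log₁₀(18.6/1.6) = 75 − 21.31 = 53.69 dB.
Σ 10^(L/10) = 1.361e+08 → L_total = 10·log₁₀(1.361e+08) = 81.34 dB.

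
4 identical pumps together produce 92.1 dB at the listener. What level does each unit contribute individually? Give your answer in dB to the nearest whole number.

86 dB

Dividing the total intensity by 4 lowers the level by 10·log₁₀ 4 = 6.021 dB: L₁ = 92.1 − 6.021.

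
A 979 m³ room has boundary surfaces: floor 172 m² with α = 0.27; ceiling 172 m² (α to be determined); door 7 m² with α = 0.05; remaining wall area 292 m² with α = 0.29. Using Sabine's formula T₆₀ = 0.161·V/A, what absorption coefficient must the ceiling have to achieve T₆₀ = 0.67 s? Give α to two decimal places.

0.60

Required total absorption A = 0.161·979/0.67 = 235.25 m².
Absorption from the other surfaces = 172·0.27 + 7·0.05 + 292·0.29 = 131.47 m², so the ceiling must supply 103.78 m² over 172 m².
α = 103.78/172 = 0.603.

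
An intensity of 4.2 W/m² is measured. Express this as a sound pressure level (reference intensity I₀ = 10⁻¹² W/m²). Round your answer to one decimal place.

Dividing by I₀ shifts the exponent by 12: I/I₀ = 4.2×10^12.
L = 10·(0.6232 + 12) = 126.23 dB.

126.2 dB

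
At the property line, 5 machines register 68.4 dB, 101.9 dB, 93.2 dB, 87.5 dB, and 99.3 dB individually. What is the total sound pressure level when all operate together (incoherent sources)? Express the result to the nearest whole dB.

104 dB

For uncorrelated sources the intensities add, so convert each level to linear form, sum, and take 10·log₁₀ of the total.
Σ 10^(L/10) = 10^(68.4/10) + 10^(101.9/10) + 10^(93.2/10) + 10^(87.5/10) + 10^(99.3/10) = 2.666e+10.
L_total = 10·log₁₀(2.666e+10) = 104.26 dB.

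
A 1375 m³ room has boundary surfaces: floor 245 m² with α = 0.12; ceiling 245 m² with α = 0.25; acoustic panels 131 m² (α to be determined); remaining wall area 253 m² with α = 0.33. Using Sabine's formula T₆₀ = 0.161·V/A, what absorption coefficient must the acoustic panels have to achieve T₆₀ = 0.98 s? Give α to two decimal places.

A = 0.161·V/T₆₀ = 0.161·1375/0.98 = 225.89 m² sabins.
Absorption from the other surfaces = 245·0.12 + 245·0.25 + 253·0.33 = 174.14 m², so the acoustic panels must supply 51.75 m² over 131 m².
α = 51.75/131 = 0.395.

0.40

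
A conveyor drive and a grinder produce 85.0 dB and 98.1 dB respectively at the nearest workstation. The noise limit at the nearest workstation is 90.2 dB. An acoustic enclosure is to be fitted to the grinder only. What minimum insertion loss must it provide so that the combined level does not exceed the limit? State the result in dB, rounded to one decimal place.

Everything except the grinder sums to 10^(85.0/10) = 3.162e+08 in linear terms, 85.00 dB.
To meet 90.2 dB overall, the treated grinder may contribute at most 10^(90.2/10) − 3.162e+08 = 7.309e+08, i.e. 88.64 dB.
So the grinder must be reduced from 98.1 to 88.64 dB: IL = 9.46 dB.

9.5 dB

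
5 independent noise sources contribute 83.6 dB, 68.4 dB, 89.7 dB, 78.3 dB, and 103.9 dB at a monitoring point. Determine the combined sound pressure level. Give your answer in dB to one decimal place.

Incoherent sources combine by intensity addition: L_total = 10·log₁₀(Σ 10^(L_i/10)).
Σ 10^(L/10) = 10^(83.6/10) + 10^(68.4/10) + 10^(89.7/10) + 10^(78.3/10) + 10^(103.9/10) = 2.578e+10.
L_total = 10·log₁₀(2.578e+10) = 104.11 dB.

104.1 dB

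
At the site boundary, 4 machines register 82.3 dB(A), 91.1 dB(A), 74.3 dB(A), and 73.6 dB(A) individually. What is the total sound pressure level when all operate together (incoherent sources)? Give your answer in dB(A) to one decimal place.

91.8 dB(A)

Incoherent sources combine by intensity addition: L_total = 10·log₁₀(Σ 10^(L_i/10)).
Σ 10^(L/10) = 10^(82.3/10) + 10^(91.1/10) + 10^(74.3/10) + 10^(73.6/10) = 1.508e+09.
L_total = 10·log₁₀(1.508e+09) = 91.78 dB(A).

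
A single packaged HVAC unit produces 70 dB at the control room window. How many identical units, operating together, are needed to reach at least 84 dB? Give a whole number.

N identical sources give L₁ + 10·log₁₀ N, so require 10·log₁₀ N ≥ 84 − 70 = 14.0 dB.
N ≥ 10^(14.0/10) = 25.119, so N = 26.

26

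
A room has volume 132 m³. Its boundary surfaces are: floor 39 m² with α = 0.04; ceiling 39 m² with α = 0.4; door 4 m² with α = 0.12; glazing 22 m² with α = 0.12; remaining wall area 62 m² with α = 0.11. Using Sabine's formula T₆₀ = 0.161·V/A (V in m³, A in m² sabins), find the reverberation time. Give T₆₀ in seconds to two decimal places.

Total absorption A = 39·0.04 + 39·0.4 + 4·0.12 + 22·0.12 + 62·0.11 = 27.10 m² sabins.
T₆₀ = 0.161·V/A = 0.161·132/27.10 = 0.784 s.

0.78 s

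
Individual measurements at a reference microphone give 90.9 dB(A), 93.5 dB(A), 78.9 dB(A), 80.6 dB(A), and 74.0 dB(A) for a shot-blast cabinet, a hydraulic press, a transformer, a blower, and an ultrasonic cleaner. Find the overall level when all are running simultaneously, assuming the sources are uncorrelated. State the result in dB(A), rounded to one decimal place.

Incoherent sources combine by intensity addition: L_total = 10·log₁₀(Σ 10^(L_i/10)).
Σ 10^(L/10) = 10^(90.9/10) + 10^(93.5/10) + 10^(78.9/10) + 10^(80.6/10) + 10^(74.0/10) = 3.687e+09.
L_total = 10·log₁₀(3.687e+09) = 95.67 dB(A).

95.7 dB(A)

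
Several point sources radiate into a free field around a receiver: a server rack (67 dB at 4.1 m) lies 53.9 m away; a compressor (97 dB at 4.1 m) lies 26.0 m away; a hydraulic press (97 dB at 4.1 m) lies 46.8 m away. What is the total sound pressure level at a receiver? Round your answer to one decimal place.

First find each source's level at the receiver (point-source: −20·log₁₀(r/r_ref)), then combine on an intensity basis.
server rack: 67 − 20·log₁₀(53.9/4.1) = 67 − 22.38 = 44.62 dB.
compressor: 97 − 20·log₁₀(26.0/4.1) = 97 − 16.04 = 80.96 dB.
hydraulic press: 97 − 20·log₁₀(46.8/4.1) = 97 − 21.15 = 75.85 dB.
Σ 10^(L/10) = 1.631e+08 → L_total = 10·log₁₀(1.631e+08) = 82.13 dB.

82.1 dB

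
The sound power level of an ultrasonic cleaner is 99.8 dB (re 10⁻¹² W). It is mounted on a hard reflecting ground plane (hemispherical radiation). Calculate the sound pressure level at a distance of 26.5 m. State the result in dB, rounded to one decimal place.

Free-field hemispherical radiation: L_p = L_w − 10·log₁₀(2π·r²), r = 26.5 m.
2π·r² = 4412 m², 10·log₁₀ of that is 36.447 dB.
L_p = 99.8 − 36.447 = 63.35 dB.

63.4 dB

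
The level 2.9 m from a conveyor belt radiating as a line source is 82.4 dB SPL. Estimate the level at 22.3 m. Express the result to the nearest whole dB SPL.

74 dB SPL

For a line source, L₂ = L₁ − 10·log₁₀(r₂/r₁).
L₂ = 82.4 − 10·log₁₀(22.3/2.9) = 82.4 − 8.859 = 73.54 dB SPL.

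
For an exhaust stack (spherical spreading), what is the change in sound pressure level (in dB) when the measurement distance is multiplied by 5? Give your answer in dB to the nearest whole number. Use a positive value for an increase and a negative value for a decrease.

With spherical spreading the level changes by −20·log₁₀(r₂/r₁).
ΔL = −20·log₁₀(5) = -13.98 dB.

-14 dB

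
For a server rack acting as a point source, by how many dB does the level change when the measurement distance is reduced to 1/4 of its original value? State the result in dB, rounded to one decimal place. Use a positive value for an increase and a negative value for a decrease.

Point-source spreading: ΔL = −20·log₁₀(r₂/r₁).
ΔL = −20·log₁₀(0.25) = +12.04 dB.

+12.0 dB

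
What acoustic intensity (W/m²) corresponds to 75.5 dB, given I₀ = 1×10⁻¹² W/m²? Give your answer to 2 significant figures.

I = I₀·10^(L/10) = 10⁻¹² × 10^(75.5/10) = 10^(-4.450).

3.5e-05 W/m²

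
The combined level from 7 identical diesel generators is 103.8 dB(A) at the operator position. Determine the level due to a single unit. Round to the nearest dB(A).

For N identical incoherent sources L_total = L₁ + 10·log₁₀ N, so L₁ = 103.8 − 10·log₁₀(7) = 103.8 − 8.451.

95 dB(A)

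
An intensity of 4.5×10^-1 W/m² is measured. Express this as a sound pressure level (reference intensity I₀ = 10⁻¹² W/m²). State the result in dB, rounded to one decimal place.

L = 10·log₁₀(I/I₀) = 10·log₁₀(4.5×10^-1/10⁻¹²) = 10·log₁₀(4.5×10^11).
L = 10·(0.6532 + 11) = 116.53 dB.

116.5 dB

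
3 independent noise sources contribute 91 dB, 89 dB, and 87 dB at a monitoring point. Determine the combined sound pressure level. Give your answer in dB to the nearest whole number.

94 dB

For uncorrelated sources the intensities add, so convert each level to linear form, sum, and take 10·log₁₀ of the total.
Σ 10^(L/10) = 10^(91/10) + 10^(89/10) + 10^(87/10) = 2.554e+09.
L_total = 10·log₁₀(2.554e+09) = 94.07 dB.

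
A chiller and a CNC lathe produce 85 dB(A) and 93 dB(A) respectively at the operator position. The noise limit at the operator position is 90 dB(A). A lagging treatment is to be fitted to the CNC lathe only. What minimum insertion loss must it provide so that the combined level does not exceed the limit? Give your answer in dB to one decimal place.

The untreated sources together contribute 10^(85/10) = 3.162e+08, i.e. 85.00 dB(A).
To meet 90 dB(A) overall, the treated CNC lathe may contribute at most 10^(90/10) − 3.162e+08 = 6.838e+08, i.e. 88.35 dB(A).
Required insertion loss = 93 − 88.35 = 4.65 dB.

4.7 dB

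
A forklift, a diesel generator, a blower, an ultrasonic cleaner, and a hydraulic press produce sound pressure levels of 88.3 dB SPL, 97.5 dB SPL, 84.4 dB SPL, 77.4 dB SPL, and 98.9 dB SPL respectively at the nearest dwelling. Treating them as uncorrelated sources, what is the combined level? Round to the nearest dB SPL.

Incoherent sources combine by intensity addition: L_total = 10·log₁₀(Σ 10^(L_i/10)).
Σ 10^(L/10) = 10^(88.3/10) + 10^(97.5/10) + 10^(84.4/10) + 10^(77.4/10) + 10^(98.9/10) = 1.439e+10.
L_total = 10·log₁₀(1.439e+10) = 101.58 dB SPL.

102 dB SPL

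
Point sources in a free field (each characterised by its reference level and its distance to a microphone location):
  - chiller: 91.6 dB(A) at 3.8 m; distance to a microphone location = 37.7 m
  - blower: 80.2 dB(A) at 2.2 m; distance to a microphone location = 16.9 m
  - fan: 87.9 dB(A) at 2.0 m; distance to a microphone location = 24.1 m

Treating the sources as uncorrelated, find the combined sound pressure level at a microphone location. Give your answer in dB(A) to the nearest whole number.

Propagate each source to the receiver with L = L_ref − 20·log₁₀(r/r_ref), then add intensities.
chiller: 91.6 − 20·log₁₀(37.7/3.8) = 91.6 − 19.93 = 71.67 dB(A).
blower: 80.2 − 20·log₁₀(16.9/2.2) = 80.2 − 17.71 = 62.49 dB(A).
fan: 87.9 − 20·log₁₀(24.1/2.0) = 87.9 − 21.62 = 66.28 dB(A).
Σ 10^(L/10) = 2.071e+07 → L_total = 10·log₁₀(2.071e+07) = 73.16 dB(A).

73 dB(A)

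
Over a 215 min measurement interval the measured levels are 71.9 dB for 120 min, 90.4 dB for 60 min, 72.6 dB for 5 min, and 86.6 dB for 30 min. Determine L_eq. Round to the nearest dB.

The energy average is taken in the linear domain: L_eq = 10·log₁₀[(Σ tᵢ·10^(Lᵢ/10))/T], T = 215 min.
Σ tᵢ·10^(Lᵢ/10) = 120·10^(71.9/10) + 60·10^(90.4/10) + 5·10^(72.6/10) + 30·10^(86.6/10) = 8.145e+10.
L_eq = 10·log₁₀(8.145e+10/215) = 85.78 dB.

86 dB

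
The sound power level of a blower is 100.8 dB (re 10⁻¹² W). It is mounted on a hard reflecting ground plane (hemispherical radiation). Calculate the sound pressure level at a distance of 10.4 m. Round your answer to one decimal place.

L_p = L_w − 10·log₁₀(2π·r²) with r = 10.4 m.
2π·r² = 679.6 m², 10·log₁₀ of that is 28.322 dB.
L_p = 100.8 − 28.322 = 72.48 dB.

72.5 dB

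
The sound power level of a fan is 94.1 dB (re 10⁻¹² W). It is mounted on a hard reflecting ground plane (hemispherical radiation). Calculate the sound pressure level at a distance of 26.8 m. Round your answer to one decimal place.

57.6 dB

Free-field hemispherical radiation: L_p = L_w − 10·log₁₀(2π·r²), r = 26.8 m.
2π·r² = 4513 m², 10·log₁₀ of that is 36.544 dB.
L_p = 94.1 − 36.544 = 57.56 dB.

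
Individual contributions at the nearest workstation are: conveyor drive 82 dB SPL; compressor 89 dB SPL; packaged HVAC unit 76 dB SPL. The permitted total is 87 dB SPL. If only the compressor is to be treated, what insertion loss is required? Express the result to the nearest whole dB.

The untreated sources together contribute 10^(82/10) + 10^(76/10) = 1.983e+08, i.e. 82.97 dB SPL.
The limit corresponds to 10^(87/10) = 5.012e+08; subtracting the fixed part leaves 3.029e+08 for the compressor, i.e. 84.81 dB SPL.
So the compressor must be reduced from 89 to 84.81 dB SPL: IL = 4.19 dB.

4 dB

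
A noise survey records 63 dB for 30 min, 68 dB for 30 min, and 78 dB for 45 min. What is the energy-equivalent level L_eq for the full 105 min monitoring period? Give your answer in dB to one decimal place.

Weight each interval's intensity by its duration and average over T = 105 min:
Σ tᵢ·10^(Lᵢ/10) = 30·10^(63/10) + 30·10^(68/10) + 45·10^(78/10) = 3.088e+09.
L_eq = 10·log₁₀(3.088e+09/105) = 74.69 dB.

74.7 dB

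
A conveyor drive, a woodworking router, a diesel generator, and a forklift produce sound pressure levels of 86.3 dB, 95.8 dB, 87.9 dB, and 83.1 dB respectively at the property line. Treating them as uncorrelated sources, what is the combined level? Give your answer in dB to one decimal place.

97.0 dB

Incoherent sources combine by intensity addition: L_total = 10·log₁₀(Σ 10^(L_i/10)).
Σ 10^(L/10) = 10^(86.3/10) + 10^(95.8/10) + 10^(87.9/10) + 10^(83.1/10) = 5.049e+09.
L_total = 10·log₁₀(5.049e+09) = 97.03 dB.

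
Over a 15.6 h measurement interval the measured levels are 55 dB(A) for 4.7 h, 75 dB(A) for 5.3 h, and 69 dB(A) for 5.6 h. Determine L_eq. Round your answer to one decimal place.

71.4 dB(A)

The energy average is taken in the linear domain: L_eq = 10·log₁₀[(Σ tᵢ·10^(Lᵢ/10))/T], T = 15.6 h.
Σ tᵢ·10^(Lᵢ/10) = 4.7·10^(55/10) + 5.3·10^(75/10) + 5.6·10^(69/10) = 2.136e+08.
L_eq = 10·log₁₀(2.136e+08/15.6) = 71.36 dB(A).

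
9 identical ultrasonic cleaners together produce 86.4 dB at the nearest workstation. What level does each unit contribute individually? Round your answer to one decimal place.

76.9 dB

9 equal contributions raise the level by 10·log₁₀ 9 = 9.542 dB, so each unit alone gives 86.4 − 9.542.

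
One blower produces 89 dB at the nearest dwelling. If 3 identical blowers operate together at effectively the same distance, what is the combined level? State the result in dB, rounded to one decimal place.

93.8 dB

N identical incoherent sources raise the level by 10·log₁₀ N.
L_total = 89 + 10·log₁₀(3) = 89 + 4.771 = 93.77 dB.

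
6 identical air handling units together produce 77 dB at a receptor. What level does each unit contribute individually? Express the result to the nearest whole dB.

69 dB

6 equal contributions raise the level by 10·log₁₀ 6 = 7.782 dB, so each unit alone gives 77 − 7.782.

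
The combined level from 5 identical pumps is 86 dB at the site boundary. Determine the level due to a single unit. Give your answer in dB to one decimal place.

Dividing the total intensity by 5 lowers the level by 10·log₁₀ 5 = 6.990 dB: L₁ = 86 − 6.990.

79.0 dB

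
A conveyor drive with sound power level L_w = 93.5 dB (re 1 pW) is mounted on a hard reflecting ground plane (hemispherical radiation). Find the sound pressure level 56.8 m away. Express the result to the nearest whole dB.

50 dB

Free-field hemispherical radiation: L_p = L_w − 10·log₁₀(2π·r²), r = 56.8 m.
2π·r² = 2.027e+04 m², 10·log₁₀ of that is 43.069 dB.
L_p = 93.5 − 43.069 = 50.43 dB.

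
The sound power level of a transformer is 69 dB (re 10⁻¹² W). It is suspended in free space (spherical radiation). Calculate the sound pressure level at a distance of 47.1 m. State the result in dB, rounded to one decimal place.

24.5 dB

Free-field spherical radiation: L_p = L_w − 10·log₁₀(4π·r²), r = 47.1 m.
4π·r² = 2.788e+04 m², 10·log₁₀ of that is 44.453 dB.
L_p = 69 − 44.453 = 24.55 dB.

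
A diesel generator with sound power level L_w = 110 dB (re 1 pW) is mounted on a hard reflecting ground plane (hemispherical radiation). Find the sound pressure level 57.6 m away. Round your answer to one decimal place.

Free-field hemispherical radiation: L_p = L_w − 10·log₁₀(2π·r²), r = 57.6 m.
2π·r² = 2.085e+04 m², 10·log₁₀ of that is 43.190 dB.
L_p = 110 − 43.190 = 66.81 dB.

66.8 dB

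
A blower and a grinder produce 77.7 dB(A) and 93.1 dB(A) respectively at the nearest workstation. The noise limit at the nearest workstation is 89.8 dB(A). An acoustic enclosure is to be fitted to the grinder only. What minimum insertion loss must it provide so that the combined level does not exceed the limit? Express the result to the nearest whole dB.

Fixed contribution from the other source: Σ 10^(L/10) = 10^(77.7/10) = 5.888e+07 (77.70 dB(A)).
To meet 89.8 dB(A) overall, the treated grinder may contribute at most 10^(89.8/10) − 5.888e+07 = 8.961e+08, i.e. 89.52 dB(A).
So the grinder must be reduced from 93.1 to 89.52 dB(A): IL = 3.58 dB.

4 dB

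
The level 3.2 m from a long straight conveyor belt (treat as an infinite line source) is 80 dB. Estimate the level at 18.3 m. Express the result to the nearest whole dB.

72 dB

Line-source attenuation: ΔL = 10·log₁₀(r₂/r₁) = 10·log₁₀(18.3/3.2) = 7.573 dB.
L₂ = 80 − 10·log₁₀(18.3/3.2) = 80 − 7.573 = 72.43 dB.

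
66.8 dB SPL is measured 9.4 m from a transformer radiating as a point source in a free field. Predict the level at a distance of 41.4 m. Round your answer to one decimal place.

53.9 dB SPL

For a point source, L₂ = L₁ − 20·log₁₀(r₂/r₁).
L₂ = 66.8 − 20·log₁₀(41.4/9.4) = 66.8 − 12.877 = 53.92 dB SPL.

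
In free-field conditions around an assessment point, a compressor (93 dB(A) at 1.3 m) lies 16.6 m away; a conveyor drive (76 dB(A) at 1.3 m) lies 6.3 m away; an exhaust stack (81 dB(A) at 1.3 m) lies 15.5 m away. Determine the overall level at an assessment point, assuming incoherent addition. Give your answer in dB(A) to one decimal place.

71.7 dB(A)

Propagate each source to the receiver with L = L_ref − 20·log₁₀(r/r_ref), then add intensities.
compressor: 93 − 20·log₁₀(16.6/1.3) = 93 − 22.12 = 70.88 dB(A).
conveyor drive: 76 − 20·log₁₀(6.3/1.3) = 76 − 13.71 = 62.29 dB(A).
exhaust stack: 81 − 20·log₁₀(15.5/1.3) = 81 − 21.53 = 59.47 dB(A).
Σ 10^(L/10) = 1.482e+07 → L_total = 10·log₁₀(1.482e+07) = 71.71 dB(A).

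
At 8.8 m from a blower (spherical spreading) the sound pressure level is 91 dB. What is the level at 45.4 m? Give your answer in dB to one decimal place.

Point-source attenuation: ΔL = 20·log₁₀(r₂/r₁) = 20·log₁₀(45.4/8.8) = 14.251 dB.
L₂ = 91 − 20·log₁₀(45.4/8.8) = 91 − 14.251 = 76.75 dB.

76.7 dB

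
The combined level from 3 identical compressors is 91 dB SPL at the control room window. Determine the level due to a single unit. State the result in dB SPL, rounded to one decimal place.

Dividing the total intensity by 3 lowers the level by 10·log₁₀ 3 = 4.771 dB: L₁ = 91 − 4.771.

86.2 dB SPL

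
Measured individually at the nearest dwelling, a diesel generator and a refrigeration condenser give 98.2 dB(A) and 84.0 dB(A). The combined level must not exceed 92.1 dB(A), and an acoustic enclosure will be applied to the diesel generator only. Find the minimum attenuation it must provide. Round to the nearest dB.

Everything except the diesel generator sums to 10^(84.0/10) = 2.512e+08 in linear terms, 84.00 dB(A).
To meet 92.1 dB(A) overall, the treated diesel generator may contribute at most 10^(92.1/10) − 2.512e+08 = 1.371e+09, i.e. 91.37 dB(A).
Required insertion loss = 98.2 − 91.37 = 6.83 dB.

7 dB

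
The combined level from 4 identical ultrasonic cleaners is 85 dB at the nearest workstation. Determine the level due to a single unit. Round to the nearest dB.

79 dB

For N identical incoherent sources L_total = L₁ + 10·log₁₀ N, so L₁ = 85 − 10·log₁₀(4) = 85 − 6.021.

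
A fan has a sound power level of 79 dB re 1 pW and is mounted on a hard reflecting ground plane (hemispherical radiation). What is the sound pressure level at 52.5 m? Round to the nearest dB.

The power spreads over a hemisphere of area 2π·r², so L_p = L_w − 10·log₁₀(2π·r²).
2π·r² = 1.732e+04 m², 10·log₁₀ of that is 42.385 dB.
L_p = 79 − 42.385 = 36.62 dB.

37 dB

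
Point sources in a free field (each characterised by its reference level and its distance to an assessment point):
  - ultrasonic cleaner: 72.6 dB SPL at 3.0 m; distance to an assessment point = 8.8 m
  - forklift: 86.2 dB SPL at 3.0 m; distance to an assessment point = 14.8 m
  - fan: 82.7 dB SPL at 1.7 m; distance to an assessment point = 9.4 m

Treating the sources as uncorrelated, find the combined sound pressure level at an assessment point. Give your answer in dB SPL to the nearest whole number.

74 dB SPL

Propagate each source to the receiver with L = L_ref − 20·log₁₀(r/r_ref), then add intensities.
ultrasonic cleaner: 72.6 − 20·log₁₀(8.8/3.0) = 72.6 − 9.35 = 63.25 dB SPL.
forklift: 86.2 − 20·log₁₀(14.8/3.0) = 86.2 − 13.86 = 72.34 dB SPL.
fan: 82.7 − 20·log₁₀(9.4/1.7) = 82.7 − 14.85 = 67.85 dB SPL.
Σ 10^(L/10) = 2.533e+07 → L_total = 10·log₁₀(2.533e+07) = 74.04 dB SPL.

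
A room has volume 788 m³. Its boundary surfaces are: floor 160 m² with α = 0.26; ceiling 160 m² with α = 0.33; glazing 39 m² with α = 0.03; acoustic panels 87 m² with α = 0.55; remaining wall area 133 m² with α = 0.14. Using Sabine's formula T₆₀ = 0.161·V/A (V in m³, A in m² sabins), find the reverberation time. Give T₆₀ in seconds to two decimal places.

A = Σ Sᵢαᵢ = 160·0.26 + 160·0.33 + 39·0.03 + 87·0.55 + 133·0.14 = 162.04 m².
T₆₀ = 0.161·V/A = 0.161·788/162.04 = 0.783 s.

0.78 s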